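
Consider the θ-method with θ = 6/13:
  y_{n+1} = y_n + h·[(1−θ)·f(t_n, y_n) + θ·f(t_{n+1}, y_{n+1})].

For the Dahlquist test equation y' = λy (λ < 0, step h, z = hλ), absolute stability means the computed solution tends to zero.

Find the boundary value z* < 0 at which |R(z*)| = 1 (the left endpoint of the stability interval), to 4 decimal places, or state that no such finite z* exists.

On y'=λy, z=hλ:
  y_{n+1} = y_n + z·[7/13·y_n + 6/13·y_{n+1}] ⇒ (1 − 6/13z)y_{n+1} = (1 + 7/13z)y_n
  Hence R(z) = (1 + 7/13z)/(1 − 6/13z).

Solve |R(x)|<1 on ℝ⁻.
x=-1.77: |R|=0.0258
R=−1: 1+7/13x = −1+6/13x ⇒ -1/13x=2 ⇒ x=2/(-1/13)=-26.0000
Confirm numerically:
  x=-24.916: |R|=0.99333 <1
  x=-18.917: |R|=0.94401 <1
  x=-18.717: |R|=0.94188 <1
  x=-17.855: |R|=0.93220 <1
  x=-26.397: |R|=1.00232 >1
  x=-26.174: |R|=1.00102 >1
So |R|<1 on (-26.0000, 0).

left endpoint -26.0000.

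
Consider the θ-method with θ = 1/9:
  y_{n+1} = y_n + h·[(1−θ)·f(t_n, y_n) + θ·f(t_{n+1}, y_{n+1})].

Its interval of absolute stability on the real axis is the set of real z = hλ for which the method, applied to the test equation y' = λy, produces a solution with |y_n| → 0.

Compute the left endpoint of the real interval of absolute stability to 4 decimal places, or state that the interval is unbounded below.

z* = -2.5714.

With y'=λy (z=hλ):
  y_{n+1} = y_n + z·[8/9·y_n + 1/9·y_{n+1}] ⇒ (1 − 1/9z)y_{n+1} = (1 + 8/9z)y_n
  R(z) = (1 + 8/9z)/(1 − 1/9z).

Need |R(x)|<1, x<0.
x=-1.04: |R|=0.0677
R=−1: 1+8/9x = −1+1/9x ⇒ -7/9x=2 ⇒ x=2/(-7/9)=-2.5714
Confirm numerically:
  x=-1.539: |R|=0.31426 <1
  x=-1.398: |R|=0.21004 <1
  x=-1.113: |R|=0.00949 <1
  x=-2.751: |R|=1.10697 >1
  x=-2.680: |R|=1.06507 >1
  x=-2.609: |R|=1.02265 >1
Stable set (-2.5714, 0).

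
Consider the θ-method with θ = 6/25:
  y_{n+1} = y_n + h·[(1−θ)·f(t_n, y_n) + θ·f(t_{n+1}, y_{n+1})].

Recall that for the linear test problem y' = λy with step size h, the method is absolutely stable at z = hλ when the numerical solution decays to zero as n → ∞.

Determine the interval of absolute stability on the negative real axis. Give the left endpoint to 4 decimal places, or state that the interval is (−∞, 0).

Test eqn y'=λy, z=hλ:
  y_{n+1} = y_n + z·[19/25·y_n + 6/25·y_{n+1}] ⇒ (1 − 6/25z)y_{n+1} = (1 + 19/25z)y_n
  R(z) = (1 + 19/25z)/(1 − 6/25z).

Solve |R(x)|<1 on ℝ⁻.
x=-1.68: |R|=0.1973
R=−1: 1+19/25x = −1+6/25x ⇒ -13/25x=2 ⇒ x=2/(-13/25)=-3.8462
Confirm numerically:
  x=-3.791: |R|=0.98498 <1
  x=-3.524: |R|=0.90924 <1
  x=-2.860: |R|=0.69592 <1
  x=-4.270: |R|=1.10885 >1
  x=-4.226: |R|=1.09806 >1
Stable set (-3.8462, 0).

z∈(-3.8462,0).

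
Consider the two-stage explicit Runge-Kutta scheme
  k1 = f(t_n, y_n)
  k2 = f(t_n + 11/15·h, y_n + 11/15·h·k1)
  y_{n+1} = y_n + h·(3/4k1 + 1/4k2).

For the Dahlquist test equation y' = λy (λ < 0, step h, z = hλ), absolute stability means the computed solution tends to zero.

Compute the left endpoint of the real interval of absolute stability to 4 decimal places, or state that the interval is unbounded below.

With y'=λy (z=hλ):
  k1=λy_n ⇒ h·k1=z·y_n;  k2=λ(1+11/15z)y_n ⇒ h·k2=z(1+11/15z)y_n
  y_{n+1}/y_n = 1 + 3/4z + 1/4z(1+11/15z) = 1 + z + 11/60z²
  R(z) = 1 + z + 11/60z².

Need |R(x)|<1, x<0.
x=-1.04: |R|=0.1583
R=1: x+11/60x²=0 ⇒ x=−60/11=-5.4545; min R=1−1/(4·11/60)=-0.3636>−1
Confirm numerically:
  x=-5.153: |R|=0.71512 <1
  x=-4.331: |R|=0.10789 <1
  x=-2.744: |R|=0.36359 <1
  x=-2.613: |R|=0.36124 <1
  x=-6.004: |R|=1.60480 >1
  x=-5.483: |R|=1.02860 >1
Stable set (-5.4545, 0).

z* = -5.4545.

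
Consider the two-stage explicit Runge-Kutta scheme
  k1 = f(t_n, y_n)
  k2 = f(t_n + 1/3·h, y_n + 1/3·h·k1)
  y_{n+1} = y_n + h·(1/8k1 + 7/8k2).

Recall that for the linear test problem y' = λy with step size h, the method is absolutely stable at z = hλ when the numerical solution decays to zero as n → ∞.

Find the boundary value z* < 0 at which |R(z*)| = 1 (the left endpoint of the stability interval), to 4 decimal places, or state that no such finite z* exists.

With y'=λy (z=hλ):
  k1=λy_n ⇒ h·k1=z·y_n;  k2=λ(1+1/3z)y_n ⇒ h·k2=z(1+1/3z)y_n
  y_{n+1}/y_n = 1 + 1/8z + 7/8z(1+1/3z) = 1 + z + 7/24z²
  Hence R(z) = 1 + z + 7/24z².

Boundary: |R(x)|=1, x<0.
x=-1.06: |R|=0.2677
R=1: x+7/24x²=0 ⇒ x=−24/7=-3.4286; min R=1−1/(4·7/24)=0.1429>−1
Confirm numerically:
  x=-2.947: |R|=0.58607 <1
  x=-2.442: |R|=0.29731 <1
  x=-2.225: |R|=0.21893 <1
  x=-1.832: |R|=0.14690 <1
  x=-3.961: |R|=1.61511 >1
  x=-3.660: |R|=1.24705 >1
Stable set (-3.4286, 0).

left endpoint -3.4286.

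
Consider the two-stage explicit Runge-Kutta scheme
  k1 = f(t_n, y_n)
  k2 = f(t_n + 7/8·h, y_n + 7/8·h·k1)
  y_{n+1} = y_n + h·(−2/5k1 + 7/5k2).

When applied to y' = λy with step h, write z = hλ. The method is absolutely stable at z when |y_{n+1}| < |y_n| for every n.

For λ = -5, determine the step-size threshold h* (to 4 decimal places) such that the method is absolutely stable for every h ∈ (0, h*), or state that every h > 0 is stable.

(-0.8163,0); λ=-5 ⇒ h* = (40/49)/5 = 0.1633.

Test eqn y'=λy, z=hλ:
  k1=λy_n ⇒ h·k1=z·y_n;  k2=λ(1+7/8z)y_n ⇒ h·k2=z(1+7/8z)y_n
  y_{n+1}/y_n = 1 − 2/5z + 7/5z(1+7/8z) = 1 + z + 49/40z²
  ⇒ R(z) = 1 + z + 49/40z².

Find x<0 with |R(x)|<1.
x=-1.51: |R|=2.2831
R=1: x+49/40x²=0 ⇒ x=−40/49=-0.8163; min R=1−1/(4·49/40)=0.7959>−1
Confirm numerically:
  x=-0.757: |R|=0.94499 <1
  x=-0.538: |R|=0.81657 <1
  x=-0.528: |R|=0.81351 <1
  x=-0.405: |R|=0.79593 <1
  x=-1.406: |R|=2.01562 >1
  x=-1.372: |R|=1.93392 >1
Stable set (-0.8163, 0).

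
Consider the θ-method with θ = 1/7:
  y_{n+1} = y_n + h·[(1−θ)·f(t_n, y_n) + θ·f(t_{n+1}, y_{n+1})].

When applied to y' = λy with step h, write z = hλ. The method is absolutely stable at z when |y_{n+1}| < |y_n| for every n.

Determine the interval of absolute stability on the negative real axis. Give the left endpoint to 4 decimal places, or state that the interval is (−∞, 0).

z∈(-2.8000,0).

Set f=λy, z=hλ:
  y_{n+1} = y_n + z·[6/7·y_n + 1/7·y_{n+1}] ⇒ (1 − 1/7z)y_{n+1} = (1 + 6/7z)y_n
  so R(z) = (1 + 6/7z)/(1 − 1/7z).

Need |R(x)|<1, x<0.
x=-1.71: |R|=0.3743
R=−1: 1+6/7x = −1+1/7x ⇒ -5/7x=2 ⇒ x=2/(-5/7)=-2.8000
Confirm numerically:
  x=-2.523: |R|=0.85456 <1
  x=-2.200: |R|=0.67391 <1
  x=-1.563: |R|=0.27771 <1
  x=-3.057: |R|=1.12777 >1
  x=-2.913: |R|=1.05700 >1
So |R|<1 on (-2.8000, 0).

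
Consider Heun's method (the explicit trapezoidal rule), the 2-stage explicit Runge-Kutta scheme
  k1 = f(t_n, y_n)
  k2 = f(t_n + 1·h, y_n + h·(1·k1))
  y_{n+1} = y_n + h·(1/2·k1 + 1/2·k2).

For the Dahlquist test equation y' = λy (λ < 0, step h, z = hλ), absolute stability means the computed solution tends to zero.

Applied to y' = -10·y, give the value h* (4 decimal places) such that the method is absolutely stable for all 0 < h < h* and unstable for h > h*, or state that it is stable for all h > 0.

(-2.0000,0); λ=-10 ⇒ h* = 0.2000.

Set f=λy, z=hλ:
  order 2, 2-stage ⇒ R(z)=1+z+z^2/2
  (e.g. R(-1.29)=0.54205, |R|=0.54205)

Find x<0 with |R(x)|<1.
x=-1.29: |R|=0.5421
|R(-1.21)|=0.5221 |R(-0.94)|=0.5018 |R(-0.69)|=0.5481
Bisect:
  x_lo=-2.6511 |R|=1.8630  x_hi=-0.1718 |R|=0.8430
  mid=-1.41142 |R|=0.58463 →hi
  mid=-2.03124 |R|=1.03173 →lo
  mid=-1.72133 |R|=0.76016 →hi
  mid=-1.87628 |R|=0.88394 →hi
  mid=-1.95376 |R|=0.95483 →hi
  mid=-1.99250 |R|=0.99253 →hi
  mid=-2.01187 |R|=1.01194 →lo
  mid=-2.00218 |R|=1.00219 →lo
  mid=-1.99734 |R|=0.99735 →hi
  ...
  [-2.00007,-1.99991] ⇒ x*=-2.0000
Stable set (-2.0000, 0).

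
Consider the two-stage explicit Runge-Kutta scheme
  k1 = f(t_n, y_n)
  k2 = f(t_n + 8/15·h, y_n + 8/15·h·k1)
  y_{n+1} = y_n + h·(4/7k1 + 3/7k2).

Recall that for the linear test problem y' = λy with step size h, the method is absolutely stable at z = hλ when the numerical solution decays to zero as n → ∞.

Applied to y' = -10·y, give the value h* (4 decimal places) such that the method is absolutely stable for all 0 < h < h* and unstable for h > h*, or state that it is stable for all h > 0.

(-4.3750,0); λ=-10 ⇒ h* = (35/8)/10 = 0.4375.

On y'=λy, z=hλ:
  k1=λy_n ⇒ h·k1=z·y_n;  k2=λ(1+8/15z)y_n ⇒ h·k2=z(1+8/15z)y_n
  y_{n+1}/y_n = 1 + 4/7z + 3/7z(1+8/15z) = 1 + z + 8/35z²
  R(z) = 1 + z + 8/35z².

Need |R(x)|<1, x<0.
x=-0.35: |R|=0.6780
R=1: x+8/35x²=0 ⇒ x=−35/8=-4.3750; min R=1−1/(4·8/35)=-0.0938>−1
Confirm numerically:
  x=-4.163: |R|=0.79827 <1
  x=-3.001: |R|=0.05751 <1
  x=-2.031: |R|=0.08815 <1
  x=-1.812: |R|=0.06152 <1
  x=-4.776: |R|=1.43775 >1
  x=-4.706: |R|=1.35604 >1
  x=-4.672: |R|=1.31716 >1
Interval (-4.3750, 0).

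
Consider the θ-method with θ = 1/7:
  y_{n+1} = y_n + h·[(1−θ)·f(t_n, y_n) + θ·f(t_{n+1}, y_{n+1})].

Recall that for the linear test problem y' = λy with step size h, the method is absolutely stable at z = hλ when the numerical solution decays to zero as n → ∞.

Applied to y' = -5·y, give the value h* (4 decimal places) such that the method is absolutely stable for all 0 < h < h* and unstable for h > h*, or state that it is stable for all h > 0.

(-2.8000,0); λ=-5 ⇒ h* = (14/5)/5 = 0.5600.

Test eqn y'=λy, z=hλ:
  y_{n+1} = y_n + z·[6/7·y_n + 1/7·y_{n+1}] ⇒ (1 − 1/7z)y_{n+1} = (1 + 6/7z)y_n
  so R(z) = (1 + 6/7z)/(1 − 1/7z).

Need |R(x)|<1, x<0.
x=-1.28: |R|=0.0821
R=−1: 1+6/7x = −1+1/7x ⇒ -5/7x=2 ⇒ x=2/(-5/7)=-2.8000
Confirm numerically:
  x=-2.366: |R|=0.76831 <1
  x=-2.049: |R|=0.58504 <1
  x=-1.812: |R|=0.43940 <1
  x=-3.235: |R|=1.21251 >1
  x=-2.952: |R|=1.07637 >1
Interval (-2.8000, 0).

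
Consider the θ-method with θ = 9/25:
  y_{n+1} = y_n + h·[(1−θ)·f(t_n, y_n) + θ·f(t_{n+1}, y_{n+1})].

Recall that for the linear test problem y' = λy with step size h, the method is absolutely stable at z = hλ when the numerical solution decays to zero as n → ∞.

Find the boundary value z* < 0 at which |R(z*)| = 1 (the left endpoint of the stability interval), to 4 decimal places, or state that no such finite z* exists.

Set f=λy, z=hλ:
  y_{n+1} = y_n + z·[16/25·y_n + 9/25·y_{n+1}] ⇒ (1 − 9/25z)y_{n+1} = (1 + 16/25z)y_n
  ⇒ R(z) = (1 + 16/25z)/(1 − 9/25z).

Solve |R(x)|<1 on ℝ⁻.
x=-1.33: |R|=0.1006
R=−1: 1+16/25x = −1+9/25x ⇒ -7/25x=2 ⇒ x=2/(-7/25)=-7.1429
Confirm numerically:
  x=-5.525: |R|=0.84844 <1
  x=-4.687: |R|=0.74412 <1
  x=-4.143: |R|=0.66287 <1
  x=-3.381: |R|=0.52492 <1
  x=-7.517: |R|=1.02827 >1
  x=-7.379: |R|=1.01808 >1
  x=-7.329: |R|=1.01432 >1
Interval (-7.1429, 0).

left endpoint -7.1429.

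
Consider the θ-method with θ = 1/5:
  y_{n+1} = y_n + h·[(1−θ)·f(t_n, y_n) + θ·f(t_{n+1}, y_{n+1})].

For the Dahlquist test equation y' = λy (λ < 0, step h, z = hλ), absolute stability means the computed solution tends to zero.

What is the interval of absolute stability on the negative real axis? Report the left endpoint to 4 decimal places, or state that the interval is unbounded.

With y'=λy (z=hλ):
  y_{n+1} = y_n + z·[4/5·y_n + 1/5·y_{n+1}] ⇒ (1 − 1/5z)y_{n+1} = (1 + 4/5z)y_n
  ⇒ R(z) = (1 + 4/5z)/(1 − 1/5z).

Solve |R(x)|<1 on ℝ⁻.
x=-1.56: |R|=0.1890
R=−1: 1+4/5x = −1+1/5x ⇒ -3/5x=2 ⇒ x=2/(-3/5)=-3.3333
Confirm numerically:
  x=-2.844: |R|=0.81285 <1
  x=-2.596: |R|=0.70879 <1
  x=-1.962: |R|=0.40908 <1
  x=-1.452: |R|=0.12523 <1
  x=-3.698: |R|=1.12578 >1
  x=-3.534: |R|=1.07054 >1
  x=-3.360: |R|=1.00957 >1
So |R|<1 on (-3.3333, 0).

(-3.3333, 0).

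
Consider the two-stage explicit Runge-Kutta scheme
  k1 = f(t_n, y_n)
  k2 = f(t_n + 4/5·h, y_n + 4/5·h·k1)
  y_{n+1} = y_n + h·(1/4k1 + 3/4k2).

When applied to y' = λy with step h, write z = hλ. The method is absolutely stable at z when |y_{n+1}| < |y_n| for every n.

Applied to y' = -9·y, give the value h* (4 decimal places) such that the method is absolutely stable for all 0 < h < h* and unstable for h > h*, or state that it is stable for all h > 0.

(-1.6667,0); λ=-9 ⇒ h* = (5/3)/9 = 0.1852.

Test eqn y'=λy, z=hλ:
  k1=λy_n ⇒ h·k1=z·y_n;  k2=λ(1+4/5z)y_n ⇒ h·k2=z(1+4/5z)y_n
  y_{n+1}/y_n = 1 + 1/4z + 3/4z(1+4/5z) = 1 + z + 3/5z²
  Hence R(z) = 1 + z + 3/5z².

Need |R(x)|<1, x<0.
x=-1.21: |R|=0.6685
R=1: x+3/5x²=0 ⇒ x=−5/3=-1.6667; min R=1−1/(4·3/5)=0.5833>−1
Confirm numerically:
  x=-1.308: |R|=0.71852 <1
  x=-0.929: |R|=0.58882 <1
  x=-0.917: |R|=0.58753 <1
  x=-0.680: |R|=0.59744 <1
  x=-1.981: |R|=1.37362 >1
  x=-1.841: |R|=1.19257 >1
Interval (-1.6667, 0).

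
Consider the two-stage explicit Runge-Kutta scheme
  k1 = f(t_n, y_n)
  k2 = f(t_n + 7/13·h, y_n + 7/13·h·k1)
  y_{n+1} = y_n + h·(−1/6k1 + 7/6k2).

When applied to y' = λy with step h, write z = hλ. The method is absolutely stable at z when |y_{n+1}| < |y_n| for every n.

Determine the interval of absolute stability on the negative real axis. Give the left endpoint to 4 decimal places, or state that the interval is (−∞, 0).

z∈(-1.5918,0).

Test eqn y'=λy, z=hλ:
  k1=λy_n ⇒ h·k1=z·y_n;  k2=λ(1+7/13z)y_n ⇒ h·k2=z(1+7/13z)y_n
  y_{n+1}/y_n = 1 − 1/6z + 7/6z(1+7/13z) = 1 + z + 49/78z²
  so R(z) = 1 + z + 49/78z².

Boundary: |R(x)|=1, x<0.
x=-0.46: |R|=0.6729
R=1: x+49/78x²=0 ⇒ x=−78/49=-1.5918; min R=1−1/(4·49/78)=0.6020>−1
Confirm numerically:
  x=-1.204: |R|=0.70666 <1
  x=-0.954: |R|=0.61774 <1
  x=-0.715: |R|=0.60615 <1
  x=-2.098: |R|=1.66711 >1
  x=-2.020: |R|=1.54333 >1
  x=-1.630: |R|=1.03908 >1
Stable set (-1.5918, 0).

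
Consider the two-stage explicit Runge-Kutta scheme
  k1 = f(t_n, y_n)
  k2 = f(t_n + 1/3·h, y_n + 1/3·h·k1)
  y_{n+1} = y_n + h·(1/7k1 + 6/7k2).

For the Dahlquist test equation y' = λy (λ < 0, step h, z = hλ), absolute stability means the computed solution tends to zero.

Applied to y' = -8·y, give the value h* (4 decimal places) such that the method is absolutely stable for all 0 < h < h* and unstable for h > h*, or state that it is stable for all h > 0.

(-3.5000,0); λ=-8 ⇒ h* = (7/2)/8 = 0.4375.

Test eqn y'=λy, z=hλ:
  k1=λy_n ⇒ h·k1=z·y_n;  k2=λ(1+1/3z)y_n ⇒ h·k2=z(1+1/3z)y_n
  y_{n+1}/y_n = 1 + 1/7z + 6/7z(1+1/3z) = 1 + z + 2/7z²
  ⇒ R(z) = 1 + z + 2/7z².

Boundary: |R(x)|=1, x<0.
x=-1.28: |R|=0.1881
R=1: x+2/7x²=0 ⇒ x=−7/2=-3.5000; min R=1−1/(4·2/7)=0.1250>−1
Confirm numerically:
  x=-3.451: |R|=0.95169 <1
  x=-3.362: |R|=0.86744 <1
  x=-3.353: |R|=0.85917 <1
  x=-2.208: |R|=0.18493 <1
  x=-3.816: |R|=1.34453 >1
  x=-3.765: |R|=1.28506 >1
  x=-3.541: |R|=1.04148 >1
Interval (-3.5000, 0).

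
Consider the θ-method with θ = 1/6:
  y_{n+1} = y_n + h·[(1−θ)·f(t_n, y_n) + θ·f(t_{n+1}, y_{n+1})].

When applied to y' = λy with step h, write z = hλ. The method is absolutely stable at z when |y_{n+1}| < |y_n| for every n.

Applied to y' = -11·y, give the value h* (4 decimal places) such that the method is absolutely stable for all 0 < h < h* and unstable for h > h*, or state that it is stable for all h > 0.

Test eqn y'=λy, z=hλ:
  y_{n+1} = y_n + z·[5/6·y_n + 1/6·y_{n+1}] ⇒ (1 − 1/6z)y_{n+1} = (1 + 5/6z)y_n
  so R(z) = (1 + 5/6z)/(1 − 1/6z).

Find x<0 with |R(x)|<1.
x=-1.34: |R|=0.0954
R=−1: 1+5/6x = −1+1/6x ⇒ -2/3x=2 ⇒ x=2/(-2/3)=-3.0000
Confirm numerically:
  x=-2.641: |R|=0.83382 <1
  x=-2.223: |R|=0.62204 <1
  x=-1.777: |R|=0.37097 <1
  x=-1.424: |R|=0.15086 <1
  x=-3.379: |R|=1.16164 >1
  x=-3.138: |R|=1.06041 >1
  x=-3.071: |R|=1.03131 >1
Interval (-3.0000, 0).

(-3.0000,0); λ=-11 ⇒ h* = (3)/11 = 0.2727.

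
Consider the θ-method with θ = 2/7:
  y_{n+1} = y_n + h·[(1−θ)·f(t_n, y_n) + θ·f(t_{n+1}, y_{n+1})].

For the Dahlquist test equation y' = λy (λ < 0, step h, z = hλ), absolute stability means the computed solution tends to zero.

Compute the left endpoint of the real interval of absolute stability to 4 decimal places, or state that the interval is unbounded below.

z* = -4.6667.

With y'=λy (z=hλ):
  y_{n+1} = y_n + z·[5/7·y_n + 2/7·y_{n+1}] ⇒ (1 − 2/7z)y_{n+1} = (1 + 5/7z)y_n
  ⇒ R(z) = (1 + 5/7z)/(1 − 2/7z).

Solve |R(x)|<1 on ℝ⁻.
x=-0.68: |R|=0.4306
R=−1: 1+5/7x = −1+2/7x ⇒ -3/7x=2 ⇒ x=2/(-3/7)=-4.6667
Confirm numerically:
  x=-3.367: |R|=0.71611 <1
  x=-2.106: |R|=0.31484 <1
  x=-1.958: |R|=0.25559 <1
  x=-5.087: |R|=1.07342 >1
  x=-5.014: |R|=1.06119 >1
  x=-4.726: |R|=1.01082 >1
So |R|<1 on (-4.6667, 0).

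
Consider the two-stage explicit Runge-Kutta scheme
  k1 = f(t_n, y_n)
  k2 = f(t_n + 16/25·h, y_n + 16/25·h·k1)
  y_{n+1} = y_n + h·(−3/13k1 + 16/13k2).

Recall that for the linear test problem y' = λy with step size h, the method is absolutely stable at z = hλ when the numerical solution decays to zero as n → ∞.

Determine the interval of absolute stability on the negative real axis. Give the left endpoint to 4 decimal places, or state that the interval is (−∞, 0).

On y'=λy, z=hλ:
  k1=λy_n ⇒ h·k1=z·y_n;  k2=λ(1+16/25z)y_n ⇒ h·k2=z(1+16/25z)y_n
  y_{n+1}/y_n = 1 − 3/13z + 16/13z(1+16/25z) = 1 + z + 256/325z²
  R(z) = 1 + z + 256/325z².

Boundary: |R(x)|=1, x<0.
x=-1.3: |R|=1.0312
R=1: x+256/325x²=0 ⇒ x=−325/256=-1.2695; min R=1−1/(4·256/325)=0.6826>−1
Confirm numerically:
  x=-0.996: |R|=0.78540 <1
  x=-0.740: |R|=0.69134 <1
  x=-0.678: |R|=0.68409 <1
  x=-0.589: |R|=0.68427 <1
  x=-1.820: |R|=1.78915 >1
  x=-1.654: |R|=1.50090 >1
  x=-1.472: |R|=1.23476 >1
Interval (-1.2695, 0).

z∈(-1.2695,0).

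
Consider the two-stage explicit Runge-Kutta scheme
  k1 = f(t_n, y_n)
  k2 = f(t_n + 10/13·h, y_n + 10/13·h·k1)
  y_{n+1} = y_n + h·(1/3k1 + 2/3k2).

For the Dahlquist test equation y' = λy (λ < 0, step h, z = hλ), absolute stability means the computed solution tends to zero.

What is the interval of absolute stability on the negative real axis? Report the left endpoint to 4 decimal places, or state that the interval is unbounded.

Set f=λy, z=hλ:
  k1=λy_n ⇒ h·k1=z·y_n;  k2=λ(1+10/13z)y_n ⇒ h·k2=z(1+10/13z)y_n
  y_{n+1}/y_n = 1 + 1/3z + 2/3z(1+10/13z) = 1 + z + 20/39z²
  so R(z) = 1 + z + 20/39z².

Solve |R(x)|<1 on ℝ⁻.
x=-1.7: |R|=0.7821
R=1: x+20/39x²=0 ⇒ x=−39/20=-1.9500; min R=1−1/(4·20/39)=0.5125>−1
Confirm numerically:
  x=-1.560: |R|=0.68800 <1
  x=-1.335: |R|=0.57896 <1
  x=-1.317: |R|=0.57248 <1
  x=-0.929: |R|=0.51359 <1
  x=-2.452: |R|=1.63123 >1
  x=-2.331: |R|=1.45544 >1
  x=-2.042: |R|=1.09634 >1
Interval (-1.9500, 0).

(-1.9500, 0).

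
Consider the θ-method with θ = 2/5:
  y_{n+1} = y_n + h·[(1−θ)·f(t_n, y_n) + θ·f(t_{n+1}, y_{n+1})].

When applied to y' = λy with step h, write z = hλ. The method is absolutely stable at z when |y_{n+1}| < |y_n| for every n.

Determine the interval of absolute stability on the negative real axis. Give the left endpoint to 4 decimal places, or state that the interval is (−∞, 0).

With y'=λy (z=hλ):
  y_{n+1} = y_n + z·[3/5·y_n + 2/5·y_{n+1}] ⇒ (1 − 2/5z)y_{n+1} = (1 + 3/5z)y_n
  R(z) = (1 + 3/5z)/(1 − 2/5z).

Boundary: |R(x)|=1, x<0.
x=-0.65: |R|=0.4841
R=−1: 1+3/5x = −1+2/5x ⇒ -1/5x=2 ⇒ x=2/(-1/5)=-10.0000
Confirm numerically:
  x=-9.806: |R|=0.99212 <1
  x=-8.439: |R|=0.92865 <1
  x=-5.141: |R|=0.68204 <1
  x=-4.856: |R|=0.65035 <1
  x=-10.375: |R|=1.01456 >1
  x=-10.337: |R|=1.01313 >1
Interval (-10.0000, 0).

(-10.0000, 0).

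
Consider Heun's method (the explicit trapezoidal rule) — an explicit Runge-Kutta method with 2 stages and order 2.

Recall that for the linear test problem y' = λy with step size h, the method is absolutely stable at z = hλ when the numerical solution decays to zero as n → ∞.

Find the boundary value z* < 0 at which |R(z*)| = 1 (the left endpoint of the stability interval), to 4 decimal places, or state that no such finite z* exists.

Test eqn y'=λy, z=hλ:
  order 2, 2-stage ⇒ R(z)=1+z+z^2/2
  (e.g. R(-0.41)=0.67405, |R|=0.67405)

Find x<0 with |R(x)|<1.
x=-0.41: |R|=0.6741
|R(-1.64)|=0.7048 |R(-1.17)|=0.5144 |R(-0.61)|=0.5760
Bisect:
  x_lo=-2.7709 |R|=2.0681  x_hi=-0.3639 |R|=0.7023
  mid=-1.56741 |R|=0.66098 →hi
  mid=-2.16918 |R|=1.18349 →lo
  mid=-1.86829 |R|=0.87697 →hi
  mid=-2.01874 |R|=1.01891 →lo
  mid=-1.94352 |R|=0.94511 →hi
  mid=-1.98113 |R|=0.98130 →hi
  mid=-1.99993 |R|=0.99993 →hi
  mid=-2.00933 |R|=1.00938 →lo
  mid=-2.00463 |R|=1.00464 →lo
  ...
  [-2.00008,-1.99993] ⇒ x*=-2.0000
Stable set (-2.0000, 0).

left endpoint -2.0000.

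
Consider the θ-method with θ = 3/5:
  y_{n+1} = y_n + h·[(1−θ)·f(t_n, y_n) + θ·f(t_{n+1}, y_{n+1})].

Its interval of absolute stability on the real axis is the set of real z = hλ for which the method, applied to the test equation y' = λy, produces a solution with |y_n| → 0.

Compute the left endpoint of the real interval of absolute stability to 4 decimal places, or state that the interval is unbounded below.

Set f=λy, z=hλ:
  y_{n+1} = y_n + z·[2/5·y_n + 3/5·y_{n+1}] ⇒ (1 − 3/5z)y_{n+1} = (1 + 2/5z)y_n
  R(z) = (1 + 2/5z)/(1 − 3/5z).

Boundary: |R(x)|=1, x<0.
x=-1.49: |R|=0.2133
x=-2: |R|=0.0909
x=-10: |R|=0.4286
x=-100: |R|=0.6393
θ=3/5≥1/2 ⇒ |1+2/5x|<|1−3/5x| ∀x<0 ⇒ interval (−∞,0).

interval (−∞, 0).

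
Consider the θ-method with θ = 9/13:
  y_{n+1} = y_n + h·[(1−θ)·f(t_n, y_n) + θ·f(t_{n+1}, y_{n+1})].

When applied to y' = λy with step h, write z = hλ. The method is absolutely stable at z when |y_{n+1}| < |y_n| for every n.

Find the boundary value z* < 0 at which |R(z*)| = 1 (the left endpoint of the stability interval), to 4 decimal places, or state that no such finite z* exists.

With y'=λy (z=hλ):
  y_{n+1} = y_n + z·[4/13·y_n + 9/13·y_{n+1}] ⇒ (1 − 9/13z)y_{n+1} = (1 + 4/13z)y_n
  R(z) = (1 + 4/13z)/(1 − 9/13z).

Solve |R(x)|<1 on ℝ⁻.
x=-1.29: |R|=0.3186
x=-2: |R|=0.1613
x=-10: |R|=0.2621
x=-100: |R|=0.4239
θ=9/13≥1/2 ⇒ |1+4/13x|<|1−9/13x| ∀x<0 ⇒ stable on all of ℝ⁻.

unbounded; (−∞, 0).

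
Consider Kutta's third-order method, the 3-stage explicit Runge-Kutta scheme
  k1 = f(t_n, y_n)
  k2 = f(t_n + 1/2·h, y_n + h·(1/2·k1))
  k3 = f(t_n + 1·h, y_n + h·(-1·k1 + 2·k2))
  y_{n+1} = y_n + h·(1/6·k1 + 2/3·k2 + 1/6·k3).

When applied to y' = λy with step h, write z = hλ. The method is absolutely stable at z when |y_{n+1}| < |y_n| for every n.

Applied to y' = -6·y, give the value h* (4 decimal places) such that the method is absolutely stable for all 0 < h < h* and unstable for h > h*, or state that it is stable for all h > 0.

Test eqn y'=λy, z=hλ:
  order 3, 3-stage ⇒ R(z)=1+z+z^2/2+z^3/6
  (e.g. R(-0.46)=0.62958, |R|=0.62958)

Need |R(x)|<1, x<0.
x=-0.46: |R|=0.6296
|R(-2.38)|=0.7947 |R(-1.66)|=0.0446 |R(-1.63)|=0.0233
Bisect:
  x_lo=-2.9432 |R|=1.8611  x_hi=-0.1433 |R|=0.8664
  mid=-1.54326 |R|=0.03498 →hi
  mid=-2.24322 |R|=0.60853 →hi
  mid=-2.59320 |R|=1.13726 →lo
  mid=-2.41821 |R|=0.85118 →hi
  mid=-2.50570 |R|=0.98846 →hi
  mid=-2.54945 |R|=1.06138 →lo
  mid=-2.52758 |R|=1.02455 →lo
  mid=-2.51664 |R|=1.00642 →lo
  mid=-2.51117 |R|=0.99741 →hi
  ...
  [-2.51288,-2.51271] ⇒ x*=-2.5127
Interval (-2.5127, 0).

(-2.5127,0); λ=-6 ⇒ h* = 0.4188.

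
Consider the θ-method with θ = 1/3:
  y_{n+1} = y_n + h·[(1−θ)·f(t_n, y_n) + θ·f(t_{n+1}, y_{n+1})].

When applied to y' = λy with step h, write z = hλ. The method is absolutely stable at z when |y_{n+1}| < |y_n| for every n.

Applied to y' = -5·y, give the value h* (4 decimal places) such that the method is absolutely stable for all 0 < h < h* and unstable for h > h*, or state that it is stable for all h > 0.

(-6.0000,0); λ=-5 ⇒ h* = (6)/5 = 1.2000.

Set f=λy, z=hλ:
  y_{n+1} = y_n + z·[2/3·y_n + 1/3·y_{n+1}] ⇒ (1 − 1/3z)y_{n+1} = (1 + 2/3z)y_n
  so R(z) = (1 + 2/3z)/(1 − 1/3z).

Find x<0 with |R(x)|<1.
x=-1.66: |R|=0.0687
R=−1: 1+2/3x = −1+1/3x ⇒ -1/3x=2 ⇒ x=2/(-1/3)=-6.0000
Confirm numerically:
  x=-4.828: |R|=0.85028 <1
  x=-4.576: |R|=0.81204 <1
  x=-4.551: |R|=0.80810 <1
  x=-6.447: |R|=1.04732 >1
  x=-6.328: |R|=1.03516 >1
Stable set (-6.0000, 0).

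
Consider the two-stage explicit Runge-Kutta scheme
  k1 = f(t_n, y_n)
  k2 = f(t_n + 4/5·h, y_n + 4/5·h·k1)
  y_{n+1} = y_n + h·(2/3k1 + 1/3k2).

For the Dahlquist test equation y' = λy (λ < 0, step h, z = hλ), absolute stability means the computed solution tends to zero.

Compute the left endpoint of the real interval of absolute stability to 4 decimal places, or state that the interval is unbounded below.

left endpoint -3.7500.

Set f=λy, z=hλ:
  k1=λy_n ⇒ h·k1=z·y_n;  k2=λ(1+4/5z)y_n ⇒ h·k2=z(1+4/5z)y_n
  y_{n+1}/y_n = 1 + 2/3z + 1/3z(1+4/5z) = 1 + z + 4/15z²
  Hence R(z) = 1 + z + 4/15z².

Find x<0 with |R(x)|<1.
x=-0.98: |R|=0.2761
R=1: x+4/15x²=0 ⇒ x=−15/4=-3.7500; min R=1−1/(4·4/15)=0.0625>−1
Confirm numerically:
  x=-3.186: |R|=0.52083 <1
  x=-1.883: |R|=0.06252 <1
  x=-1.696: |R|=0.07104 <1
  x=-4.220: |R|=1.52891 >1
  x=-3.873: |R|=1.12703 >1
  x=-3.821: |R|=1.07234 >1
Interval (-3.7500, 0).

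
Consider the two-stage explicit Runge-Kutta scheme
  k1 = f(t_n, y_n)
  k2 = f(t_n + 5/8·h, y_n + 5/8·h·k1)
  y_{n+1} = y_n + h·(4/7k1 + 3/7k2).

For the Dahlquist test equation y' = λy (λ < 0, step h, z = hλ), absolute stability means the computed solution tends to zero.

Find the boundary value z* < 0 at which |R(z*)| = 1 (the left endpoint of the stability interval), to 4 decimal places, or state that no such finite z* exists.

With y'=λy (z=hλ):
  k1=λy_n ⇒ h·k1=z·y_n;  k2=λ(1+5/8z)y_n ⇒ h·k2=z(1+5/8z)y_n
  y_{n+1}/y_n = 1 + 4/7z + 3/7z(1+5/8z) = 1 + z + 15/56z²
  Hence R(z) = 1 + z + 15/56z².

Find x<0 with |R(x)|<1.
x=-1.73: |R|=0.0717
R=1: x+15/56x²=0 ⇒ x=−56/15=-3.7333; min R=1−1/(4·15/56)=0.0667>−1
Confirm numerically:
  x=-2.637: |R|=0.22562 <1
  x=-1.624: |R|=0.08244 <1
  x=-1.613: |R|=0.08390 <1
  x=-1.609: |R|=0.08445 <1
  x=-4.163: |R|=1.47912 >1
  x=-3.785: |R|=1.05238 >1
  x=-3.756: |R|=1.02280 >1
Interval (-3.7333, 0).

z* = -3.7333.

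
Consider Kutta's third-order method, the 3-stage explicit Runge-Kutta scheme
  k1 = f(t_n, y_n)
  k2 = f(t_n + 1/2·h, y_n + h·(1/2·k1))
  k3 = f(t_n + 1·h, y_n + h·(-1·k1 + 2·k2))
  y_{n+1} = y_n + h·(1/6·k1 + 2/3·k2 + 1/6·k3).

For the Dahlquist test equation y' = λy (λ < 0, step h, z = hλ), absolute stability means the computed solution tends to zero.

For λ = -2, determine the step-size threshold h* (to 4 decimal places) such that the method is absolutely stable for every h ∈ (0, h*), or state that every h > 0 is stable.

Set f=λy, z=hλ:
  order 3, 3-stage ⇒ R(z)=1+z+z^2/2+z^3/6
  (e.g. R(-0.85)=0.40890, |R|=0.40890)

Find x<0 with |R(x)|<1.
x=-0.85: |R|=0.4089
|R(-1.8)|=0.1520 |R(-1.65)|=0.0374 |R(-1.36)|=0.1456
Bisect:
  x_lo=-3.1486 |R|=2.3942  x_hi=-0.3495 |R|=0.7044
  mid=-1.74908 |R|=0.11126 →hi
  mid=-2.44886 |R|=0.89800 →hi
  mid=-2.79875 |R|=1.53602 →lo
  mid=-2.62381 |R|=1.19216 →lo
  mid=-2.53633 |R|=1.03921 →lo
  mid=-2.49260 |R|=0.96718 →hi
  mid=-2.51446 |R|=1.00283 →lo
  mid=-2.50353 |R|=0.98491 →hi
  ...
  [-2.51276,-2.51259] ⇒ x*=-2.5127
So |R|<1 on (-2.5127, 0).

(-2.5127,0); λ=-2 ⇒ h* = 1.2564.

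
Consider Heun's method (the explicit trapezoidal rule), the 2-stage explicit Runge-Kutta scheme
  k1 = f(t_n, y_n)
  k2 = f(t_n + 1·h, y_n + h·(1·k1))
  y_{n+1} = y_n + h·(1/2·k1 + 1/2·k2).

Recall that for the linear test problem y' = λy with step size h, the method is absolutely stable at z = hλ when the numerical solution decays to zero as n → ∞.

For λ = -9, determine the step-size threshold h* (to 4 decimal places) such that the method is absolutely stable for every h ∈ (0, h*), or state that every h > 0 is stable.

Set f=λy, z=hλ:
  order 2, 2-stage ⇒ R(z)=1+z+z^2/2
  (e.g. R(-0.5)=0.62500, |R|=0.62500)

Solve |R(x)|<1 on ℝ⁻.
x=-0.5: |R|=0.6250
|R(-2.39)|=1.4661 |R(-1.45)|=0.6013 |R(-0.86)|=0.5098
Bisect:
  x_lo=-2.4538 |R|=1.5568  x_hi=-0.3734 |R|=0.6963
  mid=-1.41361 |R|=0.58554 →hi
  mid=-1.93370 |R|=0.93590 →hi
  mid=-2.19375 |R|=1.21252 →lo
  mid=-2.06373 |R|=1.06576 →lo
  mid=-1.99871 |R|=0.99872 →hi
  mid=-2.03122 |R|=1.03171 →lo
  mid=-2.01497 |R|=1.01508 →lo
  mid=-2.00684 |R|=1.00686 →lo
  mid=-2.00278 |R|=1.00278 →lo
  mid=-2.00075 |R|=1.00075 →lo
  ...
  [-2.00011,-1.99998] ⇒ x*=-2.0000
Stable set (-2.0000, 0).

(-2.0000,0); λ=-9 ⇒ h* = 0.2222.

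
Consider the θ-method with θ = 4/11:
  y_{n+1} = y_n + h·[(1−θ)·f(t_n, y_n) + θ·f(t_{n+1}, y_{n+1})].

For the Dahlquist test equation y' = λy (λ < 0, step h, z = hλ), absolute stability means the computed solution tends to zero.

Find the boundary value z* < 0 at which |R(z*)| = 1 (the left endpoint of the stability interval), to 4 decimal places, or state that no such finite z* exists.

Test eqn y'=λy, z=hλ:
  y_{n+1} = y_n + z·[7/11·y_n + 4/11·y_{n+1}] ⇒ (1 − 4/11z)y_{n+1} = (1 + 7/11z)y_n
  R(z) = (1 + 7/11z)/(1 − 4/11z).

Need |R(x)|<1, x<0.
x=-1.44: |R|=0.0549
R=−1: 1+7/11x = −1+4/11x ⇒ -3/11x=2 ⇒ x=2/(-3/11)=-7.3333
Confirm numerically:
  x=-6.132: |R|=0.89856 <1
  x=-5.153: |R|=0.79308 <1
  x=-3.789: |R|=0.59348 <1
  x=-7.868: |R|=1.03777 >1
  x=-7.815: |R|=1.03419 >1
  x=-7.533: |R|=1.01456 >1
Interval (-7.3333, 0).

left endpoint -7.3333.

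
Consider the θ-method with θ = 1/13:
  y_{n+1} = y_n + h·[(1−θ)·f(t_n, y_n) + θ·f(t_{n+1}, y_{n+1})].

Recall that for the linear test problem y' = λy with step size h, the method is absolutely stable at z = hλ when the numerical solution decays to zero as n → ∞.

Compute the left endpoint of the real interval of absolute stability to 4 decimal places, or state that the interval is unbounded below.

On y'=λy, z=hλ:
  y_{n+1} = y_n + z·[12/13·y_n + 1/13·y_{n+1}] ⇒ (1 − 1/13z)y_{n+1} = (1 + 12/13z)y_n
  Hence R(z) = (1 + 12/13z)/(1 − 1/13z).

Need |R(x)|<1, x<0.
x=-1.4: |R|=0.2639
R=−1: 1+12/13x = −1+1/13x ⇒ -11/13x=2 ⇒ x=2/(-11/13)=-2.3636
Confirm numerically:
  x=-1.745: |R|=0.53849 <1
  x=-1.736: |R|=0.53149 <1
  x=-1.394: |R|=0.25900 <1
  x=-2.716: |R|=1.24663 >1
  x=-2.389: |R|=1.01813 >1
Stable set (-2.3636, 0).

z* = -2.3636.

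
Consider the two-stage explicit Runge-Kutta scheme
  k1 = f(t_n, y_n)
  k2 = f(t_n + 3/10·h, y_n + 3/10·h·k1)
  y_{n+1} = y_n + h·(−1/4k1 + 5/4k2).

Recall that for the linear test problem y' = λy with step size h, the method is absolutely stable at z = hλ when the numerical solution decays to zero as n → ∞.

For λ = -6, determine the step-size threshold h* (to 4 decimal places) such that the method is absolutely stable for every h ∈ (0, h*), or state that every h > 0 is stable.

On y'=λy, z=hλ:
  k1=λy_n ⇒ h·k1=z·y_n;  k2=λ(1+3/10z)y_n ⇒ h·k2=z(1+3/10z)y_n
  y_{n+1}/y_n = 1 − 1/4z + 5/4z(1+3/10z) = 1 + z + 3/8z²
  ⇒ R(z) = 1 + z + 3/8z².

Solve |R(x)|<1 on ℝ⁻.
x=-0.56: |R|=0.5576
R=1: x+3/8x²=0 ⇒ x=−8/3=-2.6667; min R=1−1/(4·3/8)=0.3333>−1
Confirm numerically:
  x=-2.427: |R|=0.78187 <1
  x=-2.023: |R|=0.51170 <1
  x=-1.742: |R|=0.39596 <1
  x=-1.145: |R|=0.34663 <1
  x=-2.968: |R|=1.33538 >1
  x=-2.950: |R|=1.31344 >1
Stable set (-2.6667, 0).

(-2.6667,0); λ=-6 ⇒ h* = (8/3)/6 = 0.4444.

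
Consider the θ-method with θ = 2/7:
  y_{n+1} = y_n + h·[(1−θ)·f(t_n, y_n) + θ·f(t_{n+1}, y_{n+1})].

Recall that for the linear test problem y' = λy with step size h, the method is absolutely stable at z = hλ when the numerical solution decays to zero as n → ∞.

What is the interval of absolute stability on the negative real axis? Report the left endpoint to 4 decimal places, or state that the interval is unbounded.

Test eqn y'=λy, z=hλ:
  y_{n+1} = y_n + z·[5/7·y_n + 2/7·y_{n+1}] ⇒ (1 − 2/7z)y_{n+1} = (1 + 5/7z)y_n
  Hence R(z) = (1 + 5/7z)/(1 − 2/7z).

Boundary: |R(x)|=1, x<0.
x=-1.14: |R|=0.1401
R=−1: 1+5/7x = −1+2/7x ⇒ -3/7x=2 ⇒ x=2/(-3/7)=-4.6667
Confirm numerically:
  x=-4.032: |R|=0.87361 <1
  x=-3.375: |R|=0.71818 <1
  x=-2.739: |R|=0.53654 <1
  x=-2.457: |R|=0.44360 <1
  x=-5.220: |R|=1.09518 >1
  x=-5.113: |R|=1.07773 >1
Stable set (-4.6667, 0).

(-4.6667, 0).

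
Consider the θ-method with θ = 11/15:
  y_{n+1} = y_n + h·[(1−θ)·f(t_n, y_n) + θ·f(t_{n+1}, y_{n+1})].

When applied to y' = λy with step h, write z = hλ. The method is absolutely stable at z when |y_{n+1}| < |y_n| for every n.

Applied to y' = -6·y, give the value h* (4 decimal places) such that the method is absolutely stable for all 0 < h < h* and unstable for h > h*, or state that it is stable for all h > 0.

Test eqn y'=λy, z=hλ:
  y_{n+1} = y_n + z·[4/15·y_n + 11/15·y_{n+1}] ⇒ (1 − 11/15z)y_{n+1} = (1 + 4/15z)y_n
  R(z) = (1 + 4/15z)/(1 − 11/15z).

Need |R(x)|<1, x<0.
x=-1.71: |R|=0.2413
x=-2: |R|=0.1892
x=-10: |R|=0.2000
x=-100: |R|=0.3453
θ=11/15≥1/2 ⇒ |1+4/15x|<|1−11/15x| ∀x<0 ⇒ interval (−∞,0).

(−∞, 0) — no finite endpoint. Any h>0 works for λ=-6.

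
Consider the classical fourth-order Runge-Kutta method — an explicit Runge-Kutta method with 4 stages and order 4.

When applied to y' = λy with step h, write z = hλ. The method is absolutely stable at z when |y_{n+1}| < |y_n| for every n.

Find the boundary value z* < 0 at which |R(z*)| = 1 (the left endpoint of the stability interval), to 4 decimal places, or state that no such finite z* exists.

With y'=λy (z=hλ):
  order 4, 4-stage ⇒ R(z)=1+z+z^2/2+z^3/6+z^4/24
  (e.g. R(-0.87)=0.42257, |R|=0.42257)

Boundary: |R(x)|=1, x<0.
x=-0.87: |R|=0.4226
|R(-3.19)|=1.8025 |R(-2.83)|=1.0695 |R(-1.47)|=0.2756
Bisect:
  x_lo=-3.1050 |R|=1.5991  x_hi=-0.3741 |R|=0.6880
  mid=-1.73953 |R|=0.27768 →hi
  mid=-2.42225 |R|=0.57710 →hi
  mid=-2.76361 |R|=0.96779 →hi
  mid=-2.93429 |R|=1.24888 →lo
  mid=-2.84895 |R|=1.10029 →lo
  mid=-2.80628 |R|=1.03210 →lo
  mid=-2.78494 |R|=0.99947 →hi
  mid=-2.79561 |R|=1.01566 →lo
  mid=-2.79028 |R|=1.00754 →lo
  mid=-2.78761 |R|=1.00350 →lo
  ...
  [-2.78544,-2.78528] ⇒ x*=-2.7853
Interval (-2.7853, 0).

left endpoint -2.7853.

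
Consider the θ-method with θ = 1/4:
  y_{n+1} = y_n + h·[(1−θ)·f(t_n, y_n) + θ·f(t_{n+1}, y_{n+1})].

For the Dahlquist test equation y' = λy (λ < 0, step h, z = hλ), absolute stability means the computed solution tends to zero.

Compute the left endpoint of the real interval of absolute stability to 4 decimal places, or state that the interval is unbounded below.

left endpoint -4.0000.

With y'=λy (z=hλ):
  y_{n+1} = y_n + z·[3/4·y_n + 1/4·y_{n+1}] ⇒ (1 − 1/4z)y_{n+1} = (1 + 3/4z)y_n
  R(z) = (1 + 3/4z)/(1 − 1/4z).

Solve |R(x)|<1 on ℝ⁻.
x=-0.54: |R|=0.5242
R=−1: 1+3/4x = −1+1/4x ⇒ -1/2x=2 ⇒ x=2/(-1/2)=-4.0000
Confirm numerically:
  x=-2.611: |R|=0.57979 <1
  x=-2.568: |R|=0.56395 <1
  x=-2.448: |R|=0.51861 <1
  x=-2.099: |R|=0.37662 <1
  x=-4.569: |R|=1.13280 >1
  x=-4.056: |R|=1.01390 >1
Stable set (-4.0000, 0).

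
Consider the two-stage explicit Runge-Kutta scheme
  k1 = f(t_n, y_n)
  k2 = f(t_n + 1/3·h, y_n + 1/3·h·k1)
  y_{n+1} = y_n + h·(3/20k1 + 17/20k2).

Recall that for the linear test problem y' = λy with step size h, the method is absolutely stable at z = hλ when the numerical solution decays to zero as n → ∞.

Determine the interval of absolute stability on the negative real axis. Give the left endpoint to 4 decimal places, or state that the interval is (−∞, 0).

z∈(-3.5294,0).

Set f=λy, z=hλ:
  k1=λy_n ⇒ h·k1=z·y_n;  k2=λ(1+1/3z)y_n ⇒ h·k2=z(1+1/3z)y_n
  y_{n+1}/y_n = 1 + 3/20z + 17/20z(1+1/3z) = 1 + z + 17/60z²
  R(z) = 1 + z + 17/60z².

Find x<0 with |R(x)|<1.
x=-1.46: |R|=0.1440
R=1: x+17/60x²=0 ⇒ x=−60/17=-3.5294; min R=1−1/(4·17/60)=0.1176>−1
Confirm numerically:
  x=-2.319: |R|=0.20470 <1
  x=-2.144: |R|=0.15841 <1
  x=-1.434: |R|=0.14863 <1
  x=-3.890: |R|=1.39743 >1
  x=-3.794: |R|=1.28442 >1
Interval (-3.5294, 0).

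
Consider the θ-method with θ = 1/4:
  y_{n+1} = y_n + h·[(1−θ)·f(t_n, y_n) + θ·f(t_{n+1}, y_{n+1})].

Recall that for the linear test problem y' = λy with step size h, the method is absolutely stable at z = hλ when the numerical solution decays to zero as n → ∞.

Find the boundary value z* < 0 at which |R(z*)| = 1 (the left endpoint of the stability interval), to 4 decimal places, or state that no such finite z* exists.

Set f=λy, z=hλ:
  y_{n+1} = y_n + z·[3/4·y_n + 1/4·y_{n+1}] ⇒ (1 − 1/4z)y_{n+1} = (1 + 3/4z)y_n
  Hence R(z) = (1 + 3/4z)/(1 − 1/4z).

Boundary: |R(x)|=1, x<0.
x=-0.64: |R|=0.4483
R=−1: 1+3/4x = −1+1/4x ⇒ -1/2x=2 ⇒ x=2/(-1/2)=-4.0000
Confirm numerically:
  x=-3.790: |R|=0.94608 <1
  x=-3.138: |R|=0.75848 <1
  x=-2.503: |R|=0.53960 <1
  x=-4.427: |R|=1.10134 >1
  x=-4.205: |R|=1.04997 >1
Stable set (-4.0000, 0).

left endpoint -4.0000.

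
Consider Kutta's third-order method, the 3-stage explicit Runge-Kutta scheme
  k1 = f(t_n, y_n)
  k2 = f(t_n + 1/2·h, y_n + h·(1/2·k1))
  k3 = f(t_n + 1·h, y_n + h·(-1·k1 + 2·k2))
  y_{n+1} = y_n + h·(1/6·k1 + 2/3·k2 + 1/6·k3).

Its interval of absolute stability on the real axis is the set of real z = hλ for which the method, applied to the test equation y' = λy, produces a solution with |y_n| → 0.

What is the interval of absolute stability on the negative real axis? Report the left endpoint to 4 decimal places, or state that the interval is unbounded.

With y'=λy (z=hλ):
  order 3, 3-stage ⇒ R(z)=1+z+z^2/2+z^3/6
  (e.g. R(-0.76)=0.45564, |R|=0.45564)

Need |R(x)|<1, x<0.
x=-0.76: |R|=0.4556
|R(-1.82)|=0.1686 |R(-1.35)|=0.1512 |R(-0.53)|=0.5856
Bisect:
  x_lo=-2.8998 |R|=1.7593  x_hi=-0.1077 |R|=0.8979
  mid=-1.50371 |R|=0.06018 →hi
  mid=-2.20173 |R|=0.55678 →hi
  mid=-2.55074 |R|=1.06358 →lo
  mid=-2.37624 |R|=0.78923 →hi
  mid=-2.46349 |R|=0.92083 →hi
  mid=-2.50712 |R|=0.99077 →hi
  mid=-2.52893 |R|=1.02681 →lo
  mid=-2.51802 |R|=1.00870 →lo
  ...
  [-2.51291,-2.51274] ⇒ x*=-2.5127
Interval (-2.5127, 0).

(-2.5127, 0).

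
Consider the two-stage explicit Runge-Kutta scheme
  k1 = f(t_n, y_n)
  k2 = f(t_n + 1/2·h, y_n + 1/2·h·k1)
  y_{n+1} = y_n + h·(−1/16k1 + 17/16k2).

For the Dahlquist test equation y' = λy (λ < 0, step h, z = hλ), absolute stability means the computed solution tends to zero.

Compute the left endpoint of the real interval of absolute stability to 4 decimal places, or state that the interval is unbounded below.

left endpoint -1.8824.

Set f=λy, z=hλ:
  k1=λy_n ⇒ h·k1=z·y_n;  k2=λ(1+1/2z)y_n ⇒ h·k2=z(1+1/2z)y_n
  y_{n+1}/y_n = 1 − 1/16z + 17/16z(1+1/2z) = 1 + z + 17/32z²
  R(z) = 1 + z + 17/32z².

Boundary: |R(x)|=1, x<0.
x=-1.32: |R|=0.6057
R=1: x+17/32x²=0 ⇒ x=−32/17=-1.8824; min R=1−1/(4·17/32)=0.5294>−1
Confirm numerically:
  x=-1.459: |R|=0.67186 <1
  x=-1.201: |R|=0.56528 <1
  x=-1.087: |R|=0.54071 <1
  x=-2.131: |R|=1.28149 >1
  x=-1.956: |R|=1.07653 >1
So |R|<1 on (-1.8824, 0).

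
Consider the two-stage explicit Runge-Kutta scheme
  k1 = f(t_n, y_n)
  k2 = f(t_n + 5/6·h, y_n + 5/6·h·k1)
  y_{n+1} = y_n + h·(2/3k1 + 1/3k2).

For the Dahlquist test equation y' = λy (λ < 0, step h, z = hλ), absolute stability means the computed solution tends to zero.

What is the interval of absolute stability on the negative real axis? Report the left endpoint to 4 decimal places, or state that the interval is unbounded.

(-3.6000, 0).

On y'=λy, z=hλ:
  k1=λy_n ⇒ h·k1=z·y_n;  k2=λ(1+5/6z)y_n ⇒ h·k2=z(1+5/6z)y_n
  y_{n+1}/y_n = 1 + 2/3z + 1/3z(1+5/6z) = 1 + z + 5/18z²
  ⇒ R(z) = 1 + z + 5/18z².

Find x<0 with |R(x)|<1.
x=-0.92: |R|=0.3151
R=1: x+5/18x²=0 ⇒ x=−18/5=-3.6000; min R=1−1/(4·5/18)=0.1000>−1
Confirm numerically:
  x=-2.872: |R|=0.41922 <1
  x=-2.268: |R|=0.16084 <1
  x=-1.748: |R|=0.10075 <1
  x=-1.554: |R|=0.11681 <1
  x=-4.121: |R|=1.59640 >1
  x=-3.864: |R|=1.28336 >1
So |R|<1 on (-3.6000, 0).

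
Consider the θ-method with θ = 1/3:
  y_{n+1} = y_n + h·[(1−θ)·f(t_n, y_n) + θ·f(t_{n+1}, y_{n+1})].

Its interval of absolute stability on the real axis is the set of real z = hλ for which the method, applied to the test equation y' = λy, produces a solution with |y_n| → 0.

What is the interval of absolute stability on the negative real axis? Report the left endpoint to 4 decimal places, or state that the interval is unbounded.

On y'=λy, z=hλ:
  y_{n+1} = y_n + z·[2/3·y_n + 1/3·y_{n+1}] ⇒ (1 − 1/3z)y_{n+1} = (1 + 2/3z)y_n
  R(z) = (1 + 2/3z)/(1 − 1/3z).

Boundary: |R(x)|=1, x<0.
x=-1.44: |R|=0.0270
R=−1: 1+2/3x = −1+1/3x ⇒ -1/3x=2 ⇒ x=2/(-1/3)=-6.0000
Confirm numerically:
  x=-5.539: |R|=0.94601 <1
  x=-4.127: |R|=0.73720 <1
  x=-4.106: |R|=0.73346 <1
  x=-6.551: |R|=1.05769 >1
  x=-6.198: |R|=1.02153 >1
So |R|<1 on (-6.0000, 0).

z∈(-6.0000,0).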